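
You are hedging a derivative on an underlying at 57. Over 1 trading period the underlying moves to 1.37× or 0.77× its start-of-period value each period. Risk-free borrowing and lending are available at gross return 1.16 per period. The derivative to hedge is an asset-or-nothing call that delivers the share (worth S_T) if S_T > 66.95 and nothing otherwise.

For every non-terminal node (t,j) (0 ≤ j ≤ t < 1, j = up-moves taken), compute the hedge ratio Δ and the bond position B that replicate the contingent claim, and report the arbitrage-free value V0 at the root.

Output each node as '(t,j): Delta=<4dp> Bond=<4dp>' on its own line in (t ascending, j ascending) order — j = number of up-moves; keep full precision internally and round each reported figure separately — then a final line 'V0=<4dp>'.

(0,0): Delta=2.2833 Bond=-86.3927
V0=43.7573

Under the risk-neutral measure, an up-move has probability p* = (R−d)/(u−d) = 0.6500 and values discount at R = 1.16.
Payoff layer (t=1): V(1,0)=0.0000, V(1,1)=78.0900
  t=0,j=0: stock 57.0000 → up 78.0900 (V=78.0900), down 43.8900 (V=0.0000). Price 43.7573; hedge Δ=2.2833, bond B=-86.3927.
Check: Δ(0,0)·S0 + B(0,0) = 43.7573 = V0.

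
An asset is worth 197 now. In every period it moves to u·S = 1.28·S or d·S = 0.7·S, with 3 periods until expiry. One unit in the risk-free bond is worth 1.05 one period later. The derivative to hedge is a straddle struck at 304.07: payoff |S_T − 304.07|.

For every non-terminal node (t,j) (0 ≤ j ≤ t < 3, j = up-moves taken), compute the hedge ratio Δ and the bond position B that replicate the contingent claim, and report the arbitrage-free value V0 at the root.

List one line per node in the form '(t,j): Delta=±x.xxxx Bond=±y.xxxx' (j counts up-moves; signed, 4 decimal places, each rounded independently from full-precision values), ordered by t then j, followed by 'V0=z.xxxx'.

(0,0): Delta=-0.3694 Bond=179.8513
(1,0): Delta=-1.0000 Bond=275.8005
(1,1): Delta=-0.1428 Bond=131.7009
(2,0): Delta=-1.0000 Bond=289.5905
(2,1): Delta=-1.0000 Bond=289.5905
(2,2): Delta=0.1652 Bond=38.8573
V0=107.0750

The replicating-portfolio and risk-neutral prices coincide; use p* = (1.05−0.7)/(1.28−0.7) = 0.6034 for the latter.
Terminal values V(3,·): V(3,0)=236.4990, V(3,1)=180.5116, V(3,2)=78.1346, V(3,3)=109.0689
  t=2,j=0: stock 96.5300 → up 123.5584 (V=180.5116), down 67.5710 (V=236.4990). Price 193.0605; hedge Δ=-1.0000, bond B=289.5905.
  t=2,j=1: stock 176.5120 → up 225.9354 (V=78.1346), down 123.5584 (V=180.5116). Price 113.0785; hedge Δ=-1.0000, bond B=289.5905.
  t=2,j=2: stock 322.7648 → up 413.1389 (V=109.0689), down 225.9354 (V=78.1346). Price 92.1923; hedge Δ=0.1652, bond B=38.8573.
  t=1,j=0: stock 137.9000 → up 176.5120 (V=113.0785), down 96.5300 (V=193.0605). Price 137.9005; hedge Δ=-1.0000, bond B=275.8005.
  t=1,j=1: stock 252.1600 → up 322.7648 (V=92.1923), down 176.5120 (V=113.0785). Price 95.6902; hedge Δ=-0.1428, bond B=131.7009.
  t=0,j=0: stock 197.0000 → up 252.1600 (V=95.6902), down 137.9000 (V=137.9005). Price 107.0750; hedge Δ=-0.3694, bond B=179.8513.
Check: Δ(0,0)·S0 + B(0,0) = 107.0750 = V0.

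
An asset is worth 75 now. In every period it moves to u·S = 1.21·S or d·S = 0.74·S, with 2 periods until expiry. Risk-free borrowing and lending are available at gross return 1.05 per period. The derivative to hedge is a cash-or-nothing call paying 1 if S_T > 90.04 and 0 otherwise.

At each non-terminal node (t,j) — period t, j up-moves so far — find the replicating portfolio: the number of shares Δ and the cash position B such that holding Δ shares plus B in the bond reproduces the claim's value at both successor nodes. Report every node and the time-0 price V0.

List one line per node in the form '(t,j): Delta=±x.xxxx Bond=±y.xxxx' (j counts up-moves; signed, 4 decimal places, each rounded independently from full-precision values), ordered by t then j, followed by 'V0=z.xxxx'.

Under the risk-neutral measure, an up-move has probability p* = (R−d)/(u−d) = 0.6596 and values discount at R = 1.05.
Payoff layer (t=2): V(2,0)=0.0000, V(2,1)=0.0000, V(2,2)=1.0000
(1,0): S=55.5000. Δ = (V_up−V_dn)/(S_up−S_dn) = (0.0000−0.0000)/(67.1550−41.0700) = 0.0000. V = [p*·0.0000 + (1−p*)·0.0000]/1.05 = 0.0000. B = V − Δ·S = 0.0000.
(1,1): S=90.7500. Δ = (V_up−V_dn)/(S_up−S_dn) = (1.0000−0.0000)/(109.8075−67.1550) = 0.0234. V = [p*·1.0000 + (1−p*)·0.0000]/1.05 = 0.6282. B = V − Δ·S = -1.4995.
(0,0): S=75.0000. Δ = (V_up−V_dn)/(S_up−S_dn) = (0.6282−0.0000)/(90.7500−55.5000) = 0.0178. V = [p*·0.6282 + (1−p*)·0.0000]/1.05 = 0.3946. B = V − Δ·S = -0.9419.
Check: Δ(0,0)·S0 + B(0,0) = 0.3946 = V0.

(0,0): Delta=0.0178 Bond=-0.9419
(1,0): Delta=0.0000 Bond=0.0000
(1,1): Delta=0.0234 Bond=-1.4995
V0=0.3946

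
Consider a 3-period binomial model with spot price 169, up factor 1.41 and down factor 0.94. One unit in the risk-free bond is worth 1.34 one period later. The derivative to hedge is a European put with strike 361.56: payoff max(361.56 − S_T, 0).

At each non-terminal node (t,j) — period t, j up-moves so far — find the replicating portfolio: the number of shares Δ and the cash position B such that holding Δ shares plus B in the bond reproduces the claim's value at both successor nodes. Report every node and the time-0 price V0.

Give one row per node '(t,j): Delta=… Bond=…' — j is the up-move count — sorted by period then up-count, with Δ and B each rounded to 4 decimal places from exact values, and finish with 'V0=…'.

(0,0): Delta=-0.4303 Bond=82.7261
(1,0): Delta=-1.0000 Bond=201.3589
(1,1): Delta=-0.3638 Bond=95.0144
(2,0): Delta=-1.0000 Bond=269.8209
(2,1): Delta=-1.0000 Bond=269.8209
(2,2): Delta=-0.2896 Bond=102.3816
V0=10.0090

Since d<R<u, set p* = (R−d)/(u−d) = 0.8511; price each node as the discounted p*-expectation of its children.
Payoff layer (t=3): V(3,0)=221.1913, V(3,1)=151.0070, V(3,2)=45.7304, V(3,3)=0.0000
(2,0): S=149.3284. Δ = (V_up−V_dn)/(S_up−S_dn) = (151.0070−221.1913)/(210.5530−140.3687) = -1.0000. V = [p*·151.0070 + (1−p*)·221.1913]/1.34 = 120.4925. B = V − Δ·S = 269.8209.
(2,1): S=223.9926. Δ = (V_up−V_dn)/(S_up−S_dn) = (45.7304−151.0070)/(315.8296−210.5530) = -1.0000. V = [p*·45.7304 + (1−p*)·151.0070]/1.34 = 45.8283. B = V − Δ·S = 269.8209.
(2,2): S=335.9889. Δ = (V_up−V_dn)/(S_up−S_dn) = (0.0000−45.7304)/(473.7443−315.8296) = -0.2896. V = [p*·0.0000 + (1−p*)·45.7304]/1.34 = 5.0828. B = V − Δ·S = 102.3816.
(1,0): S=158.8600. Δ = (V_up−V_dn)/(S_up−S_dn) = (45.8283−120.4925)/(223.9926−149.3284) = -1.0000. V = [p*·45.8283 + (1−p*)·120.4925]/1.34 = 42.4989. B = V − Δ·S = 201.3589.
(1,1): S=238.2900. Δ = (V_up−V_dn)/(S_up−S_dn) = (5.0828−45.8283)/(335.9889−223.9926) = -0.3638. V = [p*·5.0828 + (1−p*)·45.8283]/1.34 = 8.3218. B = V − Δ·S = 95.0144.
(0,0): S=169.0000. Δ = (V_up−V_dn)/(S_up−S_dn) = (8.3218−42.4989)/(238.2900−158.8600) = -0.4303. V = [p*·8.3218 + (1−p*)·42.4989]/1.34 = 10.0090. B = V − Δ·S = 82.7261.
Check: Δ(0,0)·S0 + B(0,0) = 10.0090 = V0.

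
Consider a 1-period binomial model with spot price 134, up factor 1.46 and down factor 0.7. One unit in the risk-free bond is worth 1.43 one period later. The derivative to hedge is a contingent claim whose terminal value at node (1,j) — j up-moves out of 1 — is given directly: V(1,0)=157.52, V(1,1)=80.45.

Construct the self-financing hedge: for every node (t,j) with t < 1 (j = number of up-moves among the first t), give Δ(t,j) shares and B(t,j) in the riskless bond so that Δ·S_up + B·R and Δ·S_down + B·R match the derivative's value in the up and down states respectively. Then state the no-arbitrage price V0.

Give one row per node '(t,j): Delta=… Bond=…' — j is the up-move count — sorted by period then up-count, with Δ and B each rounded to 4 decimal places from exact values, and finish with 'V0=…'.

(0,0): Delta=-0.7568 Bond=159.7941
V0=58.3862

Under the risk-neutral measure, an up-move has probability p* = (R−d)/(u−d) = 0.9605 and values discount at R = 1.43.
Payoff layer (t=1): V(1,0)=157.5200, V(1,1)=80.4500
(0,0): S=134.0000. Δ = (V_up−V_dn)/(S_up−S_dn) = (80.4500−157.5200)/(195.6400−93.8000) = -0.7568. V = [p*·80.4500 + (1−p*)·157.5200]/1.43 = 58.3862. B = V − Δ·S = 159.7941.
Check: Δ(0,0)·S0 + B(0,0) = 58.3862 = V0.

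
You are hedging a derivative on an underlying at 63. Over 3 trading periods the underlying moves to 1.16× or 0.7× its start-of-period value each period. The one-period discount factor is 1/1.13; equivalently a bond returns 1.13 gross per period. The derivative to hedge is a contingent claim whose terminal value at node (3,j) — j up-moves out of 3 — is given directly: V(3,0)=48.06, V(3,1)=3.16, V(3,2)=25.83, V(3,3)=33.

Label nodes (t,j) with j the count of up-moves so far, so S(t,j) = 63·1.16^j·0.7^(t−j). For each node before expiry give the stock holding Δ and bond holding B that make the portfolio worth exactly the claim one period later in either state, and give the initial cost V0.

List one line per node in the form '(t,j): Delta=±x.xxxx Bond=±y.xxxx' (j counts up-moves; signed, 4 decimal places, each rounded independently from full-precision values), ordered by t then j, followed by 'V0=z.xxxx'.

Since d<R<u, set p* = (R−d)/(u−d) = 0.9348; price each node as the discounted p*-expectation of its children.
Terminal values V(3,·): V(3,0)=48.0600, V(3,1)=3.1600, V(3,2)=25.8300, V(3,3)=33.0000
(2,0): S=30.8700. Δ = (V_up−V_dn)/(S_up−S_dn) = (3.1600−48.0600)/(35.8092−21.6090) = -3.1619. V = [p*·3.1600 + (1−p*)·48.0600]/1.13 = 5.3878. B = V − Δ·S = 102.9965.
(2,1): S=51.1560. Δ = (V_up−V_dn)/(S_up−S_dn) = (25.8300−3.1600)/(59.3410−35.8092) = 0.9634. V = [p*·25.8300 + (1−p*)·3.1600]/1.13 = 21.5500. B = V − Δ·S = -27.7326.
(2,2): S=84.7728. Δ = (V_up−V_dn)/(S_up−S_dn) = (33.0000−25.8300)/(98.3364−59.3410) = 0.1839. V = [p*·33.0000 + (1−p*)·25.8300]/1.13 = 28.7897. B = V − Δ·S = 13.2028.
(1,0): S=44.1000. Δ = (V_up−V_dn)/(S_up−S_dn) = (21.5500−5.3878)/(51.1560−30.8700) = 0.7967. V = [p*·21.5500 + (1−p*)·5.3878]/1.13 = 18.1380. B = V − Δ·S = -16.9971.
(1,1): S=73.0800. Δ = (V_up−V_dn)/(S_up−S_dn) = (28.7897−21.5500)/(84.7728−51.1560) = 0.2154. V = [p*·28.7897 + (1−p*)·21.5500]/1.13 = 25.0598. B = V − Δ·S = 9.3213.
(0,0): S=63.0000. Δ = (V_up−V_dn)/(S_up−S_dn) = (25.0598−18.1380)/(73.0800−44.1000) = 0.2388. V = [p*·25.0598 + (1−p*)·18.1380]/1.13 = 21.7773. B = V − Δ·S = 6.7300.
Root portfolio cost Δ·63+B reproduces V0=21.7773.

(0,0): Delta=0.2388 Bond=6.7300
(1,0): Delta=0.7967 Bond=-16.9971
(1,1): Delta=0.2154 Bond=9.3213
(2,0): Delta=-3.1619 Bond=102.9965
(2,1): Delta=0.9634 Bond=-27.7326
(2,2): Delta=0.1839 Bond=13.2028
V0=21.7773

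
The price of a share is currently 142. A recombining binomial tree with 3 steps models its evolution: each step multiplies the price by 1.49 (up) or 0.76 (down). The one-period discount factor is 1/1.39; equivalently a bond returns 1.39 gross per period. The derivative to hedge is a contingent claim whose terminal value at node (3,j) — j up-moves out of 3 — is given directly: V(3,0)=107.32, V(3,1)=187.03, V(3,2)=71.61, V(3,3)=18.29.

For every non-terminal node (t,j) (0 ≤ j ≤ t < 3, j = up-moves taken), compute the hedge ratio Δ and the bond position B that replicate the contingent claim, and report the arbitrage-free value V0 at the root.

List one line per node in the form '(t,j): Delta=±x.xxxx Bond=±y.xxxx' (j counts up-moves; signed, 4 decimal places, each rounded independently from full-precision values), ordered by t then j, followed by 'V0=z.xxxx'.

(0,0): Delta=-0.3271 Bond=62.4694
(1,0): Delta=-0.8099 Bond=138.9397
(1,1): Delta=-0.2880 Bond=78.5615
(2,0): Delta=1.3313 Bond=17.5067
(2,1): Delta=-0.9833 Bond=221.0024
(2,2): Delta=-0.2317 Bond=91.4541
V0=16.0250

No-arbitrage ⇒ martingale measure with p* = (R−d)/(u−d) = 0.8630.
Payoff layer (t=3): V(3,0)=107.3200, V(3,1)=187.0300, V(3,2)=71.6100, V(3,3)=18.2900
  t=2,j=0: stock 82.0192 → up 122.2086 (V=187.0300), down 62.3346 (V=107.3200). Price 126.6984; hedge Δ=1.3313, bond B=17.5067.
  t=2,j=1: stock 160.8008 → up 239.5932 (V=71.6100), down 122.2086 (V=187.0300). Price 62.8928; hedge Δ=-0.9833, bond B=221.0024.
  t=2,j=2: stock 315.2542 → up 469.7288 (V=18.2900), down 239.5932 (V=71.6100). Price 18.4130; hedge Δ=-0.2317, bond B=91.4541.
  t=1,j=0: stock 107.9200 → up 160.8008 (V=62.8928), down 82.0192 (V=126.6984). Price 51.5347; hedge Δ=-0.8099, bond B=138.9397.
  t=1,j=1: stock 211.5800 → up 315.2542 (V=18.4130), down 160.8008 (V=62.8928). Price 17.6303; hedge Δ=-0.2880, bond B=78.5615.
  t=0,j=0: stock 142.0000 → up 211.5800 (V=17.6303), down 107.9200 (V=51.5347). Price 16.0250; hedge Δ=-0.3271, bond B=62.4694.
Check: Δ(0,0)·S0 + B(0,0) = 16.0250 = V0.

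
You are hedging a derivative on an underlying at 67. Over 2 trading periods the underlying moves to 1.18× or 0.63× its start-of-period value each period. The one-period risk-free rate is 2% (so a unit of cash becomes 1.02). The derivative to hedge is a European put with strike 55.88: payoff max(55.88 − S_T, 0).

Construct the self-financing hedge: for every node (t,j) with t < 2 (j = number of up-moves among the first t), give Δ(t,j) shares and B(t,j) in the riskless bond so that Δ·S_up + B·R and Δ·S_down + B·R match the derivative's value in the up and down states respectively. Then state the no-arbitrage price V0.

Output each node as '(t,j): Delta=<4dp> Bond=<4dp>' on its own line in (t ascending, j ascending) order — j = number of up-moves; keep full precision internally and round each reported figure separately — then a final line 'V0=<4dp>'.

(0,0): Delta=-0.2942 Bond=24.5038
(1,0): Delta=-1.0000 Bond=54.7843
(1,1): Delta=-0.1396 Bond=12.7722
V0=4.7902

Risk-neutral probability p* = (R−d)/(u−d) = (1.02−0.63)/(1.18−0.63) = 0.7091.
Payoff layer (t=2): V(2,0)=29.2877, V(2,1)=6.0722, V(2,2)=0.0000
Node (1,0) S=42.2100: V=(p*·6.0722+(1−p*)·29.2877)/1.02=12.5743; Δ=(6.0722−29.2877)/(49.8078−26.5923)=-1.0000; B=V−Δ·S=54.7843
Node (1,1) S=79.0600: V=(p*·0.0000+(1−p*)·6.0722)/1.02=1.7318; Δ=(0.0000−6.0722)/(93.2908−49.8078)=-0.1396; B=V−Δ·S=12.7722
Node (0,0) S=67.0000: V=(p*·1.7318+(1−p*)·12.5743)/1.02=4.7902; Δ=(1.7318−12.5743)/(79.0600−42.2100)=-0.2942; B=V−Δ·S=24.5038
Self-financing check: at every node Δ·S+B equals the discounted successor values.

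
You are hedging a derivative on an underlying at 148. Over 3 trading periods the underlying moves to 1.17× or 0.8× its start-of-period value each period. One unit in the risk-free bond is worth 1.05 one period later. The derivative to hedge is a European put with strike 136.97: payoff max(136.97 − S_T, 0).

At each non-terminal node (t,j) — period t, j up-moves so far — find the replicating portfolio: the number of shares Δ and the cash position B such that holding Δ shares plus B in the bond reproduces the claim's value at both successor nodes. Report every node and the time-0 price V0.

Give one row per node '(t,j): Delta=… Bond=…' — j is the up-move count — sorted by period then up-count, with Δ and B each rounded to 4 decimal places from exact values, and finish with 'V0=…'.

The replicating-portfolio and risk-neutral prices coincide; use p* = (1.05−0.8)/(1.17−0.8) = 0.6757 for the latter.
Payoff layer (t=3): V(3,0)=61.1940, V(3,1)=26.1476, V(3,2)=0.0000, V(3,3)=0.0000
(2,0): S=94.7200. Δ = (V_up−V_dn)/(S_up−S_dn) = (26.1476−61.1940)/(110.8224−75.7760) = -1.0000. V = [p*·26.1476 + (1−p*)·61.1940]/1.05 = 35.7276. B = V − Δ·S = 130.4476.
(2,1): S=138.5280. Δ = (V_up−V_dn)/(S_up−S_dn) = (0.0000−26.1476)/(162.0778−110.8224) = -0.5101. V = [p*·0.0000 + (1−p*)·26.1476]/1.05 = 8.0765. B = V − Δ·S = 78.7457.
(2,2): S=202.5972. Δ = (V_up−V_dn)/(S_up−S_dn) = (0.0000−0.0000)/(237.0387−162.0778) = 0.0000. V = [p*·0.0000 + (1−p*)·0.0000]/1.05 = 0.0000. B = V − Δ·S = 0.0000.
(1,0): S=118.4000. Δ = (V_up−V_dn)/(S_up−S_dn) = (8.0765−35.7276)/(138.5280−94.7200) = -0.6312. V = [p*·8.0765 + (1−p*)·35.7276]/1.05 = 16.2328. B = V − Δ·S = 90.9656.
(1,1): S=173.1600. Δ = (V_up−V_dn)/(S_up−S_dn) = (0.0000−8.0765)/(202.5972−138.5280) = -0.1261. V = [p*·0.0000 + (1−p*)·8.0765]/1.05 = 2.4947. B = V − Δ·S = 24.3230.
(0,0): S=148.0000. Δ = (V_up−V_dn)/(S_up−S_dn) = (2.4947−16.2328)/(173.1600−118.4000) = -0.2509. V = [p*·2.4947 + (1−p*)·16.2328]/1.05 = 6.6193. B = V − Δ·S = 43.7493.
Check: Δ(0,0)·S0 + B(0,0) = 6.6193 = V0.

(0,0): Delta=-0.2509 Bond=43.7493
(1,0): Delta=-0.6312 Bond=90.9656
(1,1): Delta=-0.1261 Bond=24.3230
(2,0): Delta=-1.0000 Bond=130.4476
(2,1): Delta=-0.5101 Bond=78.7457
(2,2): Delta=0.0000 Bond=0.0000
V0=6.6193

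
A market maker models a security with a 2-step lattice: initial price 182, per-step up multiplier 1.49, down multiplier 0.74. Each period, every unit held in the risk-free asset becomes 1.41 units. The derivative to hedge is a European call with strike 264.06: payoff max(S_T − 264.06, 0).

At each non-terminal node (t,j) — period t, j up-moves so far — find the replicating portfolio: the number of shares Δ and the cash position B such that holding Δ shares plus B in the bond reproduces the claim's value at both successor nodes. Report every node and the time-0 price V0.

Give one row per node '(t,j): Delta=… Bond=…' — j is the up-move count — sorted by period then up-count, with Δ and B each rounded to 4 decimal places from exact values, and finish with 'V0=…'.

(0,0): Delta=0.6498 Bond=-62.0681
(1,0): Delta=0.0000 Bond=0.0000
(1,1): Delta=0.6883 Bond=-97.9656
V0=56.1968

Under the risk-neutral measure, an up-move has probability p* = (R−d)/(u−d) = 0.8933 and values discount at R = 1.41.
Terminal values V(2,·): V(2,0)=0.0000, V(2,1)=0.0000, V(2,2)=139.9982
(1,0): S=134.6800. Δ = (V_up−V_dn)/(S_up−S_dn) = (0.0000−0.0000)/(200.6732−99.6632) = 0.0000. V = [p*·0.0000 + (1−p*)·0.0000]/1.41 = 0.0000. B = V − Δ·S = 0.0000.
(1,1): S=271.1800. Δ = (V_up−V_dn)/(S_up−S_dn) = (139.9982−0.0000)/(404.0582−200.6732) = 0.6883. V = [p*·139.9982 + (1−p*)·0.0000]/1.41 = 88.6986. B = V − Δ·S = -97.9656.
(0,0): S=182.0000. Δ = (V_up−V_dn)/(S_up−S_dn) = (88.6986−0.0000)/(271.1800−134.6800) = 0.6498. V = [p*·88.6986 + (1−p*)·0.0000]/1.41 = 56.1968. B = V − Δ·S = -62.0681.
Check: Δ(0,0)·S0 + B(0,0) = 56.1968 = V0.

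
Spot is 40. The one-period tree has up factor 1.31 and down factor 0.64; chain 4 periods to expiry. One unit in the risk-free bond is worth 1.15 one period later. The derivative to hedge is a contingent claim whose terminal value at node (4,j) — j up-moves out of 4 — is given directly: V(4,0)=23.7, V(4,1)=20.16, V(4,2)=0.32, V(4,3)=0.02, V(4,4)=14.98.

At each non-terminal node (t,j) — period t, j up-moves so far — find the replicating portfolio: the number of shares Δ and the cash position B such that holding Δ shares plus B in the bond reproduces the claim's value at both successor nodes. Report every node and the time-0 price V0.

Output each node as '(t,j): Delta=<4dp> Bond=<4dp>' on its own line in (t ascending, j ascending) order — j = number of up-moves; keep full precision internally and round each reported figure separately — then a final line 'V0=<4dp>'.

Under the risk-neutral measure, an up-move has probability p* = (R−d)/(u−d) = 0.7612 and values discount at R = 1.15.
Terminal values V(4,·): V(4,0)=23.7000, V(4,1)=20.1600, V(4,2)=0.3200, V(4,3)=0.0200, V(4,4)=14.9800
  t=3,j=0: stock 10.4858 → up 13.7363 (V=20.1600), down 6.7109 (V=23.7000). Price 18.2655; hedge Δ=-0.5039, bond B=23.5491.
  t=3,j=1: stock 21.4630 → up 28.1166 (V=0.3200), down 13.7363 (V=20.1600). Price 4.3982; hedge Δ=-1.3797, bond B=34.0101.
  t=3,j=2: stock 43.9322 → up 57.5511 (V=0.0200), down 28.1166 (V=0.3200). Price 0.0797; hedge Δ=-0.0102, bond B=0.5274.
  t=3,j=3: stock 89.9236 → up 117.8000 (V=14.9800), down 57.5511 (V=0.0200). Price 9.9195; hedge Δ=0.2483, bond B=-12.4088.
  t=2,j=0: stock 16.3840 → up 21.4630 (V=4.3982), down 10.4858 (V=18.2655). Price 6.7042; hedge Δ=-1.2633, bond B=27.4017.
  t=2,j=1: stock 33.5360 → up 43.9322 (V=0.0797), down 21.4630 (V=4.3982). Price 0.9661; hedge Δ=-0.1922, bond B=7.4116.
  t=2,j=2: stock 68.6440 → up 89.9236 (V=9.9195), down 43.9322 (V=0.0797). Price 6.5824; hedge Δ=0.2139, bond B=-8.1040.
  t=1,j=0: stock 25.6000 → up 33.5360 (V=0.9661), down 16.3840 (V=6.7042). Price 2.0316; hedge Δ=-0.3345, bond B=10.5959.
  t=1,j=1: stock 52.4000 → up 68.6440 (V=6.5824), down 33.5360 (V=0.9661). Price 4.5575; hedge Δ=0.1600, bond B=-3.8250.
  t=0,j=0: stock 40.0000 → up 52.4000 (V=4.5575), down 25.6000 (V=2.0316). Price 3.4385; hedge Δ=0.0943, bond B=-0.3315.
Root portfolio cost Δ·40+B reproduces V0=3.4385.

(0,0): Delta=0.0943 Bond=-0.3315
(1,0): Delta=-0.3345 Bond=10.5959
(1,1): Delta=0.1600 Bond=-3.8250
(2,0): Delta=-1.2633 Bond=27.4017
(2,1): Delta=-0.1922 Bond=7.4116
(2,2): Delta=0.2139 Bond=-8.1040
(3,0): Delta=-0.5039 Bond=23.5491
(3,1): Delta=-1.3797 Bond=34.0101
(3,2): Delta=-0.0102 Bond=0.5274
(3,3): Delta=0.2483 Bond=-12.4088
V0=3.4385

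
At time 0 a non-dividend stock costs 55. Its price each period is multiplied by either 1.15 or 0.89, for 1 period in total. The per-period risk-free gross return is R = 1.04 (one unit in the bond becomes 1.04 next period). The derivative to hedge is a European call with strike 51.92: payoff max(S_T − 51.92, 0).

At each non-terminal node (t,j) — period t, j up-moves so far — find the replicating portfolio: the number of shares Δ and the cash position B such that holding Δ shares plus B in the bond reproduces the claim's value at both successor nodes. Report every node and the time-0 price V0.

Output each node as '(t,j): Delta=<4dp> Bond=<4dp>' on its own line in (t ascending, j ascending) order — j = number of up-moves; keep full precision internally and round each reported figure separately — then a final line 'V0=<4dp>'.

Risk-neutral probability p* = (R−d)/(u−d) = (1.04−0.89)/(1.15−0.89) = 0.5769.
At expiry t=1: V(1,0)=0.0000, V(1,1)=11.3300
(0,0): S=55.0000. Δ = (V_up−V_dn)/(S_up−S_dn) = (11.3300−0.0000)/(63.2500−48.9500) = 0.7923. V = [p*·11.3300 + (1−p*)·0.0000]/1.04 = 6.2851. B = V − Δ·S = -37.2918.
Root portfolio cost Δ·55+B reproduces V0=6.2851.

(0,0): Delta=0.7923 Bond=-37.2918
V0=6.2851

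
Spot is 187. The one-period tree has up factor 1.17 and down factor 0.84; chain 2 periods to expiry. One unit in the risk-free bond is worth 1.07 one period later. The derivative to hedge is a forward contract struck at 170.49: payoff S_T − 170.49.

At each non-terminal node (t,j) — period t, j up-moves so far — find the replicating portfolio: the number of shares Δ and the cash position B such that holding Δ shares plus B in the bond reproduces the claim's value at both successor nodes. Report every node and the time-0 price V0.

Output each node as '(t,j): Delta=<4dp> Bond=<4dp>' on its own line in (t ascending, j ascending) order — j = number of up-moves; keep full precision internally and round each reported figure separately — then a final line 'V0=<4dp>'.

(0,0): Delta=1.0000 Bond=-148.9126
(1,0): Delta=1.0000 Bond=-159.3364
(1,1): Delta=1.0000 Bond=-159.3364
V0=38.0874

Under the risk-neutral measure, an up-move has probability p* = (R−d)/(u−d) = 0.6970 and values discount at R = 1.07.
Terminal values V(2,·): V(2,0)=-38.5428, V(2,1)=13.2936, V(2,2)=85.4943
Node (1,0) S=157.0800: V=(p*·13.2936+(1−p*)·-38.5428)/1.07=-2.2564; Δ=(13.2936−-38.5428)/(183.7836−131.9472)=1.0000; B=V−Δ·S=-159.3364
Node (1,1) S=218.7900: V=(p*·85.4943+(1−p*)·13.2936)/1.07=59.4536; Δ=(85.4943−13.2936)/(255.9843−183.7836)=1.0000; B=V−Δ·S=-159.3364
Node (0,0) S=187.0000: V=(p*·59.4536+(1−p*)·-2.2564)/1.07=38.0874; Δ=(59.4536−-2.2564)/(218.7900−157.0800)=1.0000; B=V−Δ·S=-148.9126
Root portfolio cost Δ·187+B reproduces V0=38.0874.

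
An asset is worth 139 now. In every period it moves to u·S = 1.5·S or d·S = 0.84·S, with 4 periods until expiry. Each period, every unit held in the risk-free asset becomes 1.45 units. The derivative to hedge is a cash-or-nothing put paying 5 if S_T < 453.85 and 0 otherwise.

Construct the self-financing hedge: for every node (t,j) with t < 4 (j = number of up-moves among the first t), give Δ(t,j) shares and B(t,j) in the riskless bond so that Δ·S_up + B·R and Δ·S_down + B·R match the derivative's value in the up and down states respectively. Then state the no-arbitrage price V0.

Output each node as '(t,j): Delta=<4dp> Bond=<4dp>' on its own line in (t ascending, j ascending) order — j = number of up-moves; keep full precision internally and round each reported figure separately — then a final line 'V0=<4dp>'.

(0,0): Delta=-0.0141 Bond=2.2676
(1,0): Delta=0.0000 Bond=1.6401
(1,1): Delta=-0.0148 Bond=3.4232
(2,0): Delta=0.0000 Bond=2.3781
(2,1): Delta=0.0000 Bond=2.3781
(2,2): Delta=-0.0154 Bond=5.1755
(3,0): Delta=0.0000 Bond=3.4483
(3,1): Delta=0.0000 Bond=3.4483
(3,2): Delta=0.0000 Bond=3.4483
(3,3): Delta=-0.0161 Bond=7.8370
V0=0.3057

Risk-neutral probability p* = (R−d)/(u−d) = (1.45−0.84)/(1.5−0.84) = 0.9242.
Payoff layer (t=4): V(4,0)=5.0000, V(4,1)=5.0000, V(4,2)=5.0000, V(4,3)=5.0000, V(4,4)=0.0000
  t=3,j=0: stock 82.3859 → up 123.5788 (V=5.0000), down 69.2041 (V=5.0000). Price 3.4483; hedge Δ=0.0000, bond B=3.4483.
  t=3,j=1: stock 147.1176 → up 220.6764 (V=5.0000), down 123.5788 (V=5.0000). Price 3.4483; hedge Δ=0.0000, bond B=3.4483.
  t=3,j=2: stock 262.7100 → up 394.0650 (V=5.0000), down 220.6764 (V=5.0000). Price 3.4483; hedge Δ=0.0000, bond B=3.4483.
  t=3,j=3: stock 469.1250 → up 703.6875 (V=0.0000), down 394.0650 (V=5.0000). Price 0.2612; hedge Δ=-0.0161, bond B=7.8370.
  t=2,j=0: stock 98.0784 → up 147.1176 (V=3.4483), down 82.3859 (V=3.4483). Price 2.3781; hedge Δ=0.0000, bond B=2.3781.
  t=2,j=1: stock 175.1400 → up 262.7100 (V=3.4483), down 147.1176 (V=3.4483). Price 2.3781; hedge Δ=0.0000, bond B=2.3781.
  t=2,j=2: stock 312.7500 → up 469.1250 (V=0.2612), down 262.7100 (V=3.4483). Price 0.3467; hedge Δ=-0.0154, bond B=5.1755.
  t=1,j=0: stock 116.7600 → up 175.1400 (V=2.3781), down 98.0784 (V=2.3781). Price 1.6401; hedge Δ=0.0000, bond B=1.6401.
  t=1,j=1: stock 208.5000 → up 312.7500 (V=0.3467), down 175.1400 (V=2.3781). Price 0.3452; hedge Δ=-0.0148, bond B=3.4232.
  t=0,j=0: stock 139.0000 → up 208.5000 (V=0.3452), down 116.7600 (V=1.6401). Price 0.3057; hedge Δ=-0.0141, bond B=2.2676.
The time-0 hedge costs 0.3057, which is the no-arbitrage price.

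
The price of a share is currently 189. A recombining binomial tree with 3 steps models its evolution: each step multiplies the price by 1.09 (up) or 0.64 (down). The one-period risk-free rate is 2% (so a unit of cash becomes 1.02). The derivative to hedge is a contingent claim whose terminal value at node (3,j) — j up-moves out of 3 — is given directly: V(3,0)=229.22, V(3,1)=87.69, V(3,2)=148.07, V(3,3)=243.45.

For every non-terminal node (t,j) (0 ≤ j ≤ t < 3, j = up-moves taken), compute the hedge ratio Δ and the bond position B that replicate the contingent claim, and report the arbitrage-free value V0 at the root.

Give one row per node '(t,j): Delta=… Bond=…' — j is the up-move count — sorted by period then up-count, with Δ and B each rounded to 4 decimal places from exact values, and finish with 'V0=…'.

(0,0): Delta=0.9092 Bond=18.6107
(1,0): Delta=0.5218 Bond=65.8415
(1,1): Delta=0.9511 Bond=10.3510
(2,0): Delta=-4.0627 Bond=422.0658
(2,1): Delta=1.0177 Bond=1.7806
(2,2): Delta=0.9439 Bond=12.1749
V0=190.4512

Under the risk-neutral measure, an up-move has probability p* = (R−d)/(u−d) = 0.8444 and values discount at R = 1.02.
At expiry t=3: V(3,0)=229.2200, V(3,1)=87.6900, V(3,2)=148.0700, V(3,3)=243.4500
(2,0): S=77.4144. Δ = (V_up−V_dn)/(S_up−S_dn) = (87.6900−229.2200)/(84.3817−49.5452) = -4.0627. V = [p*·87.6900 + (1−p*)·229.2200]/1.02 = 107.5547. B = V − Δ·S = 422.0658.
(2,1): S=131.8464. Δ = (V_up−V_dn)/(S_up−S_dn) = (148.0700−87.6900)/(143.7126−84.3817) = 1.0177. V = [p*·148.0700 + (1−p*)·87.6900]/1.02 = 135.9584. B = V − Δ·S = 1.7806.
(2,2): S=224.5509. Δ = (V_up−V_dn)/(S_up−S_dn) = (243.4500−148.0700)/(244.7605−143.7126) = 0.9439. V = [p*·243.4500 + (1−p*)·148.0700]/1.02 = 224.1305. B = V − Δ·S = 12.1749.
(1,0): S=120.9600. Δ = (V_up−V_dn)/(S_up−S_dn) = (135.9584−107.5547)/(131.8464−77.4144) = 0.5218. V = [p*·135.9584 + (1−p*)·107.5547]/1.02 = 128.9608. B = V − Δ·S = 65.8415.
(1,1): S=206.0100. Δ = (V_up−V_dn)/(S_up−S_dn) = (224.1305−135.9584)/(224.5509−131.8464) = 0.9511. V = [p*·224.1305 + (1−p*)·135.9584]/1.02 = 206.2891. B = V − Δ·S = 10.3510.
(0,0): S=189.0000. Δ = (V_up−V_dn)/(S_up−S_dn) = (206.2891−128.9608)/(206.0100−120.9600) = 0.9092. V = [p*·206.2891 + (1−p*)·128.9608]/1.02 = 190.4512. B = V − Δ·S = 18.6107.
Each (Δ,B) replicates both successor values, so the strategy is self-financing and V0 is arbitrage-free.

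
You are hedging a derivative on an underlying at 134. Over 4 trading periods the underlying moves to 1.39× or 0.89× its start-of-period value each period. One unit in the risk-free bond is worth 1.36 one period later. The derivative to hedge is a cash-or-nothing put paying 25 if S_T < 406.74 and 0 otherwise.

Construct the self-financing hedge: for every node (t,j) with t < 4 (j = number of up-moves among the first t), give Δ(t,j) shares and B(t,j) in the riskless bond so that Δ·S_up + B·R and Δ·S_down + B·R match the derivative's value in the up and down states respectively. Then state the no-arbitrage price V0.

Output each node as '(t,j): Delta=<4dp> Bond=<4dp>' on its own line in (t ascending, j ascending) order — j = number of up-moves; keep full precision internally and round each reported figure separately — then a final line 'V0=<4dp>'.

(0,0): Delta=-0.1232 Bond=18.1118
(1,0): Delta=0.0000 Bond=9.9386
(1,1): Delta=-0.1282 Bond=25.5700
(2,0): Delta=0.0000 Bond=13.5164
(2,1): Delta=0.0000 Bond=13.5164
(2,2): Delta=-0.1335 Bond=36.1321
(3,0): Delta=0.0000 Bond=18.3824
(3,1): Delta=0.0000 Bond=18.3824
(3,2): Delta=0.0000 Bond=18.3824
(3,3): Delta=-0.1389 Bond=51.1029
V0=1.6022

Risk-neutral probability p* = (R−d)/(u−d) = (1.36−0.89)/(1.39−0.89) = 0.9400.
At expiry t=4: V(4,0)=25.0000, V(4,1)=25.0000, V(4,2)=25.0000, V(4,3)=25.0000, V(4,4)=0.0000
  t=3,j=0: stock 94.4658 → up 131.3075 (V=25.0000), down 84.0746 (V=25.0000). Price 18.3824; hedge Δ=0.0000, bond B=18.3824.
  t=3,j=1: stock 147.5365 → up 205.0758 (V=25.0000), down 131.3075 (V=25.0000). Price 18.3824; hedge Δ=0.0000, bond B=18.3824.
  t=3,j=2: stock 230.4222 → up 320.2869 (V=25.0000), down 205.0758 (V=25.0000). Price 18.3824; hedge Δ=0.0000, bond B=18.3824.
  t=3,j=3: stock 359.8729 → up 500.2234 (V=0.0000), down 320.2869 (V=25.0000). Price 1.1029; hedge Δ=-0.1389, bond B=51.1029.
  t=2,j=0: stock 106.1414 → up 147.5365 (V=18.3824), down 94.4658 (V=18.3824). Price 13.5164; hedge Δ=0.0000, bond B=13.5164.
  t=2,j=1: stock 165.7714 → up 230.4222 (V=18.3824), down 147.5365 (V=18.3824). Price 13.5164; hedge Δ=0.0000, bond B=13.5164.
  t=2,j=2: stock 258.9014 → up 359.8729 (V=1.1029), down 230.4222 (V=18.3824). Price 1.5733; hedge Δ=-0.1335, bond B=36.1321.
  t=1,j=0: stock 119.2600 → up 165.7714 (V=13.5164), down 106.1414 (V=13.5164). Price 9.9386; hedge Δ=0.0000, bond B=9.9386.
  t=1,j=1: stock 186.2600 → up 258.9014 (V=1.5733), down 165.7714 (V=13.5164). Price 1.6838; hedge Δ=-0.1282, bond B=25.5700.
  t=0,j=0: stock 134.0000 → up 186.2600 (V=1.6838), down 119.2600 (V=9.9386). Price 1.6022; hedge Δ=-0.1232, bond B=18.1118.
The time-0 hedge costs 1.6022, which is the no-arbitrage price.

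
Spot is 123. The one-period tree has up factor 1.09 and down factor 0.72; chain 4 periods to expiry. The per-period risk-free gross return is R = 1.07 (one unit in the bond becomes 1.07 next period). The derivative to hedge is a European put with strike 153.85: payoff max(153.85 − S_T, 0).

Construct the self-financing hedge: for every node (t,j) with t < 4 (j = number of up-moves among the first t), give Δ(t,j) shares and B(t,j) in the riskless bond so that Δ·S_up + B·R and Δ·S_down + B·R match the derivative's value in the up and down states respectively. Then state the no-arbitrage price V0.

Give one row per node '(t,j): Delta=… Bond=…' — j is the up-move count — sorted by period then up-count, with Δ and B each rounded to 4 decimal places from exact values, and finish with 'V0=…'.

(0,0): Delta=-0.6998 Bond=92.5229
(1,0): Delta=-1.0000 Bond=125.5874
(1,1): Delta=-0.6884 Bond=97.4802
(2,0): Delta=-1.0000 Bond=134.3785
(2,1): Delta=-1.0000 Bond=134.3785
(2,2): Delta=-0.6767 Bond=102.5852
(3,0): Delta=-1.0000 Bond=143.7850
(3,1): Delta=-1.0000 Bond=143.7850
(3,2): Delta=-1.0000 Bond=143.7850
(3,3): Delta=-0.6645 Bond=107.8223
V0=6.4506

Since d<R<u, set p* = (R−d)/(u−d) = 0.9459; price each node as the discounted p*-expectation of its children.
Terminal payoffs: V(4,0)=120.7952, V(4,1)=103.8086, V(4,2)=78.0929, V(4,3)=39.1622, V(4,4)=0.0000
  t=3,j=0: stock 45.9095 → up 50.0414 (V=103.8086), down 33.0548 (V=120.7952). Price 97.8755; hedge Δ=-1.0000, bond B=143.7850.
  t=3,j=1: stock 69.5019 → up 75.7571 (V=78.0929), down 50.0414 (V=103.8086). Price 74.2832; hedge Δ=-1.0000, bond B=143.7850.
  t=3,j=2: stock 105.2181 → up 114.6878 (V=39.1622), down 75.7571 (V=78.0929). Price 38.5669; hedge Δ=-1.0000, bond B=143.7850.
  t=3,j=3: stock 159.2886 → up 173.6245 (V=0.0000), down 114.6878 (V=39.1622). Price 1.9784; hedge Δ=-0.6645, bond B=107.8223.
  t=2,j=0: stock 63.7632 → up 69.5019 (V=74.2832), down 45.9095 (V=97.8755). Price 70.6153; hedge Δ=-1.0000, bond B=134.3785.
  t=2,j=1: stock 96.5304 → up 105.2181 (V=38.5669), down 69.5019 (V=74.2832). Price 37.8481; hedge Δ=-1.0000, bond B=134.3785.
  t=2,j=2: stock 146.1363 → up 159.2886 (V=1.9784), down 105.2181 (V=38.5669). Price 3.6973; hedge Δ=-0.6767, bond B=102.5852.
  t=1,j=0: stock 88.5600 → up 96.5304 (V=37.8481), down 63.7632 (V=70.6153). Price 37.0274; hedge Δ=-1.0000, bond B=125.5874.
  t=1,j=1: stock 134.0700 → up 146.1363 (V=3.6973), down 96.5304 (V=37.8481). Price 5.1807; hedge Δ=-0.6884, bond B=97.4802.
  t=0,j=0: stock 123.0000 → up 134.0700 (V=5.1807), down 88.5600 (V=37.0274). Price 6.4506; hedge Δ=-0.6998, bond B=92.5229.
Check: Δ(0,0)·S0 + B(0,0) = 6.4506 = V0.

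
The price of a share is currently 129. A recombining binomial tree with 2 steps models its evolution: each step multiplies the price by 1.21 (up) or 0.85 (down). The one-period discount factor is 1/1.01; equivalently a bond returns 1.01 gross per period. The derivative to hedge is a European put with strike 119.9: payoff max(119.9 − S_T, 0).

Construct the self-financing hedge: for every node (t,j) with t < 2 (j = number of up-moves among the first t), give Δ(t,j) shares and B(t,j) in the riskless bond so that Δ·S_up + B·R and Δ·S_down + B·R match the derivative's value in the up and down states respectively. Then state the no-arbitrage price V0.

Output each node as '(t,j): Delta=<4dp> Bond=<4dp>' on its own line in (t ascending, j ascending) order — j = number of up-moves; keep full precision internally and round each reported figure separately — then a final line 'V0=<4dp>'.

(0,0): Delta=-0.3162 Bond=48.8695
(1,0): Delta=-0.6763 Bond=88.8448
(1,1): Delta=0.0000 Bond=0.0000
V0=8.0776

Since d<R<u, set p* = (R−d)/(u−d) = 0.4444; price each node as the discounted p*-expectation of its children.
Terminal payoffs: V(2,0)=26.6975, V(2,1)=0.0000, V(2,2)=0.0000
  t=1,j=0: stock 109.6500 → up 132.6765 (V=0.0000), down 93.2025 (V=26.6975). Price 14.6851; hedge Δ=-0.6763, bond B=88.8448.
  t=1,j=1: stock 156.0900 → up 188.8689 (V=0.0000), down 132.6765 (V=0.0000). Price 0.0000; hedge Δ=0.0000, bond B=0.0000.
  t=0,j=0: stock 129.0000 → up 156.0900 (V=0.0000), down 109.6500 (V=14.6851). Price 8.0776; hedge Δ=-0.3162, bond B=48.8695.
Check: Δ(0,0)·S0 + B(0,0) = 8.0776 = V0.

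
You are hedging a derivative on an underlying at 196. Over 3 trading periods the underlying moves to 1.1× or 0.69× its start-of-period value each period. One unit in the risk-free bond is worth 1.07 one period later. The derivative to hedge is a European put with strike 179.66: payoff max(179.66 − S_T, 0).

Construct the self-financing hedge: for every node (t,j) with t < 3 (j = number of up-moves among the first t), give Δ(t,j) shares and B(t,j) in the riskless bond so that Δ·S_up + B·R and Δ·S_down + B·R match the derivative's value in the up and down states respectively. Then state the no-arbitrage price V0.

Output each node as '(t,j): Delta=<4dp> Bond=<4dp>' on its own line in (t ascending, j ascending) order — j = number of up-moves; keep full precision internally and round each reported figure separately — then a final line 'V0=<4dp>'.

Under the risk-neutral measure, an up-move has probability p* = (R−d)/(u−d) = 0.9268 and values discount at R = 1.07.
Terminal values V(3,·): V(3,0)=115.2722, V(3,1)=77.0128, V(3,2)=16.0196, V(3,3)=0.0000
(2,0): S=93.3156. Δ = (V_up−V_dn)/(S_up−S_dn) = (77.0128−115.2722)/(102.6472−64.3878) = -1.0000. V = [p*·77.0128 + (1−p*)·115.2722]/1.07 = 74.5909. B = V − Δ·S = 167.9065.
(2,1): S=148.7640. Δ = (V_up−V_dn)/(S_up−S_dn) = (16.0196−77.0128)/(163.6404−102.6472) = -1.0000. V = [p*·16.0196 + (1−p*)·77.0128]/1.07 = 19.1425. B = V − Δ·S = 167.9065.
(2,2): S=237.1600. Δ = (V_up−V_dn)/(S_up−S_dn) = (0.0000−16.0196)/(260.8760−163.6404) = -0.1648. V = [p*·0.0000 + (1−p*)·16.0196]/1.07 = 1.0955. B = V − Δ·S = 40.1677.
(1,0): S=135.2400. Δ = (V_up−V_dn)/(S_up−S_dn) = (19.1425−74.5909)/(148.7640−93.3156) = -1.0000. V = [p*·19.1425 + (1−p*)·74.5909]/1.07 = 21.6820. B = V − Δ·S = 156.9220.
(1,1): S=215.6000. Δ = (V_up−V_dn)/(S_up−S_dn) = (1.0955−19.1425)/(237.1600−148.7640) = -0.2042. V = [p*·1.0955 + (1−p*)·19.1425]/1.07 = 2.2579. B = V − Δ·S = 46.2752.
(0,0): S=196.0000. Δ = (V_up−V_dn)/(S_up−S_dn) = (2.2579−21.6820)/(215.6000−135.2400) = -0.2417. V = [p*·2.2579 + (1−p*)·21.6820]/1.07 = 3.4385. B = V − Δ·S = 50.8143.
Each (Δ,B) replicates both successor values, so the strategy is self-financing and V0 is arbitrage-free.

(0,0): Delta=-0.2417 Bond=50.8143
(1,0): Delta=-1.0000 Bond=156.9220
(1,1): Delta=-0.2042 Bond=46.2752
(2,0): Delta=-1.0000 Bond=167.9065
(2,1): Delta=-1.0000 Bond=167.9065
(2,2): Delta=-0.1648 Bond=40.1677
V0=3.4385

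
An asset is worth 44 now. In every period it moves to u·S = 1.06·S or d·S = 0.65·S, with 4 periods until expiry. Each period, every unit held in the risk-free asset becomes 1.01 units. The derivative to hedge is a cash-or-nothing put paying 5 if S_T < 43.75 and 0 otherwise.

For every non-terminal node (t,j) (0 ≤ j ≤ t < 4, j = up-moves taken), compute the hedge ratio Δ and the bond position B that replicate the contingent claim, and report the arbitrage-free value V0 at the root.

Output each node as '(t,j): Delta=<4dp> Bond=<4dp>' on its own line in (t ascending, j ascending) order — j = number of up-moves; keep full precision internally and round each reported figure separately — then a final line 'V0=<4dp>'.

(0,0): Delta=-0.1821 Bond=9.9616
(1,0): Delta=0.0000 Bond=4.8530
(1,1): Delta=-0.1976 Bond=10.7846
(2,0): Delta=0.0000 Bond=4.9015
(2,1): Delta=0.0000 Bond=4.9015
(2,2): Delta=-0.2144 Bond=11.7245
(3,0): Delta=0.0000 Bond=4.9505
(3,1): Delta=0.0000 Bond=4.9505
(3,2): Delta=0.0000 Bond=4.9505
(3,3): Delta=-0.2327 Bond=12.7988
V0=1.9489

Since d<R<u, set p* = (R−d)/(u−d) = 0.8780; price each node as the discounted p*-expectation of its children.
Terminal payoffs: V(4,0)=5.0000, V(4,1)=5.0000, V(4,2)=5.0000, V(4,3)=5.0000, V(4,4)=0.0000
(3,0): S=12.0835. Δ = (V_up−V_dn)/(S_up−S_dn) = (5.0000−5.0000)/(12.8085−7.8543) = 0.0000. V = [p*·5.0000 + (1−p*)·5.0000]/1.01 = 4.9505. B = V − Δ·S = 4.9505.
(3,1): S=19.7054. Δ = (V_up−V_dn)/(S_up−S_dn) = (5.0000−5.0000)/(20.8877−12.8085) = 0.0000. V = [p*·5.0000 + (1−p*)·5.0000]/1.01 = 4.9505. B = V − Δ·S = 4.9505.
(3,2): S=32.1350. Δ = (V_up−V_dn)/(S_up−S_dn) = (5.0000−5.0000)/(34.0631−20.8877) = 0.0000. V = [p*·5.0000 + (1−p*)·5.0000]/1.01 = 4.9505. B = V − Δ·S = 4.9505.
(3,3): S=52.4047. Δ = (V_up−V_dn)/(S_up−S_dn) = (0.0000−5.0000)/(55.5490−34.0631) = -0.2327. V = [p*·0.0000 + (1−p*)·5.0000]/1.01 = 0.6037. B = V − Δ·S = 12.7988.
(2,0): S=18.5900. Δ = (V_up−V_dn)/(S_up−S_dn) = (4.9505−4.9505)/(19.7054−12.0835) = 0.0000. V = [p*·4.9505 + (1−p*)·4.9505]/1.01 = 4.9015. B = V − Δ·S = 4.9015.
(2,1): S=30.3160. Δ = (V_up−V_dn)/(S_up−S_dn) = (4.9505−4.9505)/(32.1350−19.7054) = 0.0000. V = [p*·4.9505 + (1−p*)·4.9505]/1.01 = 4.9015. B = V − Δ·S = 4.9015.
(2,2): S=49.4384. Δ = (V_up−V_dn)/(S_up−S_dn) = (0.6037−4.9505)/(52.4047−32.1350) = -0.2144. V = [p*·0.6037 + (1−p*)·4.9505]/1.01 = 1.1226. B = V − Δ·S = 11.7245.
(1,0): S=28.6000. Δ = (V_up−V_dn)/(S_up−S_dn) = (4.9015−4.9015)/(30.3160−18.5900) = 0.0000. V = [p*·4.9015 + (1−p*)·4.9015]/1.01 = 4.8530. B = V − Δ·S = 4.8530.
(1,1): S=46.6400. Δ = (V_up−V_dn)/(S_up−S_dn) = (1.1226−4.9015)/(49.4384−30.3160) = -0.1976. V = [p*·1.1226 + (1−p*)·4.9015]/1.01 = 1.5678. B = V − Δ·S = 10.7846.
(0,0): S=44.0000. Δ = (V_up−V_dn)/(S_up−S_dn) = (1.5678−4.8530)/(46.6400−28.6000) = -0.1821. V = [p*·1.5678 + (1−p*)·4.8530]/1.01 = 1.9489. B = V − Δ·S = 9.9616.
Check: Δ(0,0)·S0 + B(0,0) = 1.9489 = V0.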